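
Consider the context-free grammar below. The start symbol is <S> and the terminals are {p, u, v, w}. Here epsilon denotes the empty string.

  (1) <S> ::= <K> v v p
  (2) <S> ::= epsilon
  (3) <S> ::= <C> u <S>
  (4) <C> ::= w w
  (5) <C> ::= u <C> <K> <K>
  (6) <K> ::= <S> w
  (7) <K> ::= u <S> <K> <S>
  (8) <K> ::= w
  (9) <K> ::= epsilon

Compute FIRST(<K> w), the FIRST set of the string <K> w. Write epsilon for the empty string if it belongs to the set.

{u, v, w}

FIRST(<C>) = {u, w}
FIRST(<S>) = {epsilon, u, v, w}  (via <K> v v p, <C> u <S>)
FIRST(<K>) = {epsilon, u, v, w}  (via <S> w)
FIRST(<K> w): take FIRST of each symbol in turn, carrying on past any symbol whose FIRST contains epsilon; result {u, v, w}.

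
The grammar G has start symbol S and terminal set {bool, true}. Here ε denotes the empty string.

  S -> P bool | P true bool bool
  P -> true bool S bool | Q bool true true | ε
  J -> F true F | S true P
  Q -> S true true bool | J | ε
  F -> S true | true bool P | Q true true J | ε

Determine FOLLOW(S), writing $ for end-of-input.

FIRST(S) = {bool, true}  (via P bool, P true bool bool)
FIRST(P) = {ε, bool, true}  (via Q bool true true)
FIRST(J) = {bool, true}  (via F true F, S true P)
FIRST(Q) = {ε, bool, true}  (via S true true bool, J)
FIRST(F) = {ε, bool, true}  (via S true, Q true true J)
FOLLOW(S) includes $ since S is the start symbol.
FOLLOW(S): in P->true bool S bool, S is followed by bool with FIRST {bool}; in J->S true P, S is followed by true P with FIRST {true}; in Q->S true true bool, S is followed by true true bool with FIRST {true}; in F->S true, S is followed by true with FIRST {true}. Thus FOLLOW(S) = {$, bool, true}.
FOLLOW(Q): in P->Q bool true true, Q is followed by bool true true with FIRST {bool}; in F->Q true true J, Q is followed by true true J with FIRST {true}. Thus FOLLOW(Q) = {bool, true}.
FOLLOW(P): in S->P bool, P is followed by bool with FIRST {bool}; in S->P true bool bool, P is followed by true bool bool with FIRST {true}; in J->S true P, the suffix after P is empty, so FOLLOW(P) ⊇ FOLLOW(J) = {bool, true}; in F->true bool P, the suffix after P is empty, so FOLLOW(P) ⊇ FOLLOW(F) = {bool, true}. Thus FOLLOW(P) = {bool, true}.
FOLLOW(J): in Q->J, the suffix after J is empty, so FOLLOW(J) ⊇ FOLLOW(Q) = {bool, true}; in F->Q true true J, the suffix after J is empty, so FOLLOW(J) ⊇ FOLLOW(F) = {bool, true}. Thus FOLLOW(J) = {bool, true}.
FOLLOW(F): in J->F true F (occurrence 1), F is followed by true F with FIRST {true}; in J->F true F (occurrence 2), the suffix after F is empty, so FOLLOW(F) ⊇ FOLLOW(J) = {bool, true}. Thus FOLLOW(F) = {bool, true}.

{$, bool, true}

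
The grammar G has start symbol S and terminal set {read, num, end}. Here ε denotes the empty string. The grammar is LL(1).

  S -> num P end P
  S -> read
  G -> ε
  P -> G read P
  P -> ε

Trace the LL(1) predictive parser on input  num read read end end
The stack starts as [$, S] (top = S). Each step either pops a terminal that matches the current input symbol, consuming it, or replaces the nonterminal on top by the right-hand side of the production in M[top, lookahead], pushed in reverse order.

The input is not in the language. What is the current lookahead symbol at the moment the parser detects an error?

step 1: stack=$ S  input=num read read end end $  — expand S -> num P end P
step 2: stack=$ P end P num  input=num read read end end $  — match num
step 3: stack=$ P end P  input=read read end end $  — expand P -> G read P
step 4: stack=$ P end P read G  input=read read end end $  — expand G -> ε
step 5: stack=$ P end P read  input=read read end end $  — match read
step 6: stack=$ P end P  input=read end end $  — expand P -> G read P
step 7: stack=$ P end P read G  input=read end end $  — expand G -> ε
step 8: stack=$ P end P read  input=read end end $  — match read
step 9: stack=$ P end P  input=end end $  — expand P -> ε
step 10: stack=$ P end  input=end end $  — match end
step 11: stack=$ P  input=end $  — expand P -> ε
step 12: stack=$  input=end $  — error: stack empty but input remains

end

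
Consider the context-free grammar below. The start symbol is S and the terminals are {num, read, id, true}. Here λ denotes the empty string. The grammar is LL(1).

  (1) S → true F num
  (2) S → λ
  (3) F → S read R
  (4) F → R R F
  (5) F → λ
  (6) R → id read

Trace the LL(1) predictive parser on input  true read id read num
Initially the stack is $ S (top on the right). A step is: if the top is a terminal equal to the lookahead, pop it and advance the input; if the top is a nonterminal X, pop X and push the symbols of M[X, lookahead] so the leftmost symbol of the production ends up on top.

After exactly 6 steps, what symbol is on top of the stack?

id

step 1: stack=$ S  input=true read id read num $  — expand S → true F num
step 2: stack=$ num F true  input=true read id read num $  — match true
step 3: stack=$ num F  input=read id read num $  — expand F → S read R
step 4: stack=$ num R read S  input=read id read num $  — expand S → λ
step 5: stack=$ num R read  input=read id read num $  — match read
step 6: stack=$ num R  input=id read num $  — expand R → id read
Stack after step 6: $ num read id (top = id).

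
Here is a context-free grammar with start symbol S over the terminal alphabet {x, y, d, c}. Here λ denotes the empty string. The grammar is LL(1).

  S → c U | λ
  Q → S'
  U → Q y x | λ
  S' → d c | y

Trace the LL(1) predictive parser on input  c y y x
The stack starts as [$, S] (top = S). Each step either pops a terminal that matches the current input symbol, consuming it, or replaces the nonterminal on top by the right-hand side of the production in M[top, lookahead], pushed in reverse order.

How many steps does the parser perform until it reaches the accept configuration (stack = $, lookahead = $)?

8

     Stack     Input      Action
  1  $ S       c y y x $  expand S → c U
  2  $ U c     c y y x $  match c
  3  $ U       y y x $    expand U → Q y x
  4  $ x y Q   y y x $    expand Q → S'
  5  $ x y S'  y y x $    expand S' → y
  6  $ x y y   y y x $    match y
  7  $ x y     y x $      match y
  8  $ x       x $        match x
Accept reached after 8 steps.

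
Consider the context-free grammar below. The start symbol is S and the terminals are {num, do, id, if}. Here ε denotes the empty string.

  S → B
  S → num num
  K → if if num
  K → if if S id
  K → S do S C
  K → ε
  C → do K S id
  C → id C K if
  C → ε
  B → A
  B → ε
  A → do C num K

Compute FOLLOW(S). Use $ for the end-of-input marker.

{$, do, id, if, num}

FIRST(C) = {ε, do, id}
FIRST(A) = {do}
FIRST(B) = {ε, do}  (via A)
FIRST(S) = {ε, do, num}  (via B)
FIRST(K) = {ε, do, if, num}  (via S do S C)
FOLLOW(S) includes $ since S is the start symbol.
FOLLOW(S): in K→if if S id, S is followed by id with FIRST {id}; in K→S do S C (occurrence 1), S is followed by do S C with FIRST {do}; in K→S do S C (occurrence 2), S is followed by C with FIRST {ε, do, id}; in K→S do S C (occurrence 2), the suffix after S is nullable, so FOLLOW(S) ⊇ FOLLOW(K) = {$, do, id, if, num}; in C→do K S id, S is followed by id with FIRST {id}. Thus FOLLOW(S) = {$, do, id, if, num}.
FOLLOW(B): in S→B, the suffix after B is empty, so FOLLOW(B) ⊇ FOLLOW(S) = {$, do, id, if, num}. Thus FOLLOW(B) = {$, do, id, if, num}.
FOLLOW(A): in B→A, the suffix after A is empty, so FOLLOW(A) ⊇ FOLLOW(B) = {$, do, id, if, num}. Thus FOLLOW(A) = {$, do, id, if, num}.
FOLLOW(K): in C→do K S id, K is followed by S id with FIRST {do, id, num}; in C→id C K if, K is followed by if with FIRST {if}; in A→do C num K, the suffix after K is empty, so FOLLOW(K) ⊇ FOLLOW(A) = {$, do, id, if, num}. Thus FOLLOW(K) = {$, do, id, if, num}.
FOLLOW(C): in K→S do S C, the suffix after C is empty, so FOLLOW(C) ⊇ FOLLOW(K) = {$, do, id, if, num}; in C→id C K if, C is followed by K if with FIRST {do, if, num}; in A→do C num K, C is followed by num K with FIRST {num}. Thus FOLLOW(C) = {$, do, id, if, num}.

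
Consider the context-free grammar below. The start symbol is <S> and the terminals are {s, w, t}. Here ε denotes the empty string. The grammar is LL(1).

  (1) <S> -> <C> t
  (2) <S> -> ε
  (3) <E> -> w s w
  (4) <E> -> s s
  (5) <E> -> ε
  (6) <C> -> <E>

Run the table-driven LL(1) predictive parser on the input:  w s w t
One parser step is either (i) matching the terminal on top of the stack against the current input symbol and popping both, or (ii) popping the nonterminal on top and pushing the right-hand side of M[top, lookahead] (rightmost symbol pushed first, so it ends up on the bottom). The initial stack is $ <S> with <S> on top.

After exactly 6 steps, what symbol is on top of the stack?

     Stack      Input      Action
  1  $ <S>      w s w t $  expand <S> -> <C> t
  2  $ t <C>    w s w t $  expand <C> -> <E>
  3  $ t <E>    w s w t $  expand <E> -> w s w
  4  $ t w s w  w s w t $  match w
  5  $ t w s    s w t $    match s
  6  $ t w      w t $      match w
Stack after step 6: $ t (top = t).

t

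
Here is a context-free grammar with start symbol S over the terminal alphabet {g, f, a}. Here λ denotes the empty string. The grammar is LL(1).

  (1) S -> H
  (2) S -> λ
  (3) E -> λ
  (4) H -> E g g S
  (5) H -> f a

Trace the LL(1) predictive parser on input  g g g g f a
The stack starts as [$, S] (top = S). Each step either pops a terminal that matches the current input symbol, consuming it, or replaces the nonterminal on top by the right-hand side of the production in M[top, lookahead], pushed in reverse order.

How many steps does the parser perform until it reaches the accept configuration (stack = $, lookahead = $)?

14

step 1: stack=$ S  input=g g g g f a $  — expand S -> H
step 2: stack=$ H  input=g g g g f a $  — expand H -> E g g S
step 3: stack=$ S g g E  input=g g g g f a $  — expand E -> λ
step 4: stack=$ S g g  input=g g g g f a $  — match g
step 5: stack=$ S g  input=g g g f a $  — match g
step 6: stack=$ S  input=g g f a $  — expand S -> H
step 7: stack=$ H  input=g g f a $  — expand H -> E g g S
step 8: stack=$ S g g E  input=g g f a $  — expand E -> λ
step 9: stack=$ S g g  input=g g f a $  — match g
step 10: stack=$ S g  input=g f a $  — match g
step 11: stack=$ S  input=f a $  — expand S -> H
step 12: stack=$ H  input=f a $  — expand H -> f a
step 13: stack=$ a f  input=f a $  — match f
step 14: stack=$ a  input=a $  — match a
Accept reached after 14 steps.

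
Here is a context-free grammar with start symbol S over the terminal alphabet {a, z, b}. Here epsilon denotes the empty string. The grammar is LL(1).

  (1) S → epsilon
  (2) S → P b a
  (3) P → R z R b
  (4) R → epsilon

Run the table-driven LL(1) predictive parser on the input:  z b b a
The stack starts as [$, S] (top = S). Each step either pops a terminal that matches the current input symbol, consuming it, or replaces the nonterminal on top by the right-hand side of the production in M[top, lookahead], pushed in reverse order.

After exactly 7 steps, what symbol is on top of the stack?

step 1: stack=$ S  input=z b b a $  — expand S → P b a
step 2: stack=$ a b P  input=z b b a $  — expand P → R z R b
step 3: stack=$ a b b R z R  input=z b b a $  — expand R → epsilon
step 4: stack=$ a b b R z  input=z b b a $  — match z
step 5: stack=$ a b b R  input=b b a $  — expand R → epsilon
step 6: stack=$ a b b  input=b b a $  — match b
step 7: stack=$ a b  input=b a $  — match b
Stack after step 7: $ a (top = a).

a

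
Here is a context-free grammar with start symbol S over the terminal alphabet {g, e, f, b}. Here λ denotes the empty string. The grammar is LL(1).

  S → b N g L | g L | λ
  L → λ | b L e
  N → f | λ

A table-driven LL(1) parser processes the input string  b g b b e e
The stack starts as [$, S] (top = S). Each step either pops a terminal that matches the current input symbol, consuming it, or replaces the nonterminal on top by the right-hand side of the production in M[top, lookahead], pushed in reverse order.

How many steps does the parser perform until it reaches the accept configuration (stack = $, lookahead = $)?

step 1: stack=$ S  input=b g b b e e $  — expand S → b N g L
step 2: stack=$ L g N b  input=b g b b e e $  — match b
step 3: stack=$ L g N  input=g b b e e $  — expand N → λ
step 4: stack=$ L g  input=g b b e e $  — match g
step 5: stack=$ L  input=b b e e $  — expand L → b L e
step 6: stack=$ e L b  input=b b e e $  — match b
step 7: stack=$ e L  input=b e e $  — expand L → b L e
step 8: stack=$ e e L b  input=b e e $  — match b
step 9: stack=$ e e L  input=e e $  — expand L → λ
step 10: stack=$ e e  input=e e $  — match e
step 11: stack=$ e  input=e $  — match e
Accept reached after 11 steps.

11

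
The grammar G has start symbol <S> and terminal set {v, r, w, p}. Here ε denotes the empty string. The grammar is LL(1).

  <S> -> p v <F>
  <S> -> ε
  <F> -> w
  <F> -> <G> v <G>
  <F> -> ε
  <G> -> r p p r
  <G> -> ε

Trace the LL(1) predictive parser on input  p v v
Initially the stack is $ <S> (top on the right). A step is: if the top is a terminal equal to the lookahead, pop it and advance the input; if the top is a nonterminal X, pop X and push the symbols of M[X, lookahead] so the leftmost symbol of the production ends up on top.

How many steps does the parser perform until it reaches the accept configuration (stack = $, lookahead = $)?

7

     Stack        Input    Action
  1  $ <S>        p v v $  expand <S> -> p v <F>
  2  $ <F> v p    p v v $  match p
  3  $ <F> v      v v $    match v
  4  $ <F>        v $      expand <F> -> <G> v <G>
  5  $ <G> v <G>  v $      expand <G> -> ε
  6  $ <G> v      v $      match v
  7  $ <G>        $        expand <G> -> ε
Accept reached after 7 steps.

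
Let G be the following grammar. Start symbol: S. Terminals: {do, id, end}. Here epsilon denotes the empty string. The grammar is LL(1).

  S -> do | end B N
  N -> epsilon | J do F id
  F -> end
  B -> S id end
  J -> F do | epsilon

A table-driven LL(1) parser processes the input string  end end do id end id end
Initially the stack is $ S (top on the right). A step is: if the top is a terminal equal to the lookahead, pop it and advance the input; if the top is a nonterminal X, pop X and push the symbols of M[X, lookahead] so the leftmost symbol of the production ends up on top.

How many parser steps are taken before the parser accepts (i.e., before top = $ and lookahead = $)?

14

step 1: stack=$ S  input=end end do id end id end $  — expand S -> end B N
step 2: stack=$ N B end  input=end end do id end id end $  — match end
step 3: stack=$ N B  input=end do id end id end $  — expand B -> S id end
step 4: stack=$ N end id S  input=end do id end id end $  — expand S -> end B N
step 5: stack=$ N end id N B end  input=end do id end id end $  — match end
step 6: stack=$ N end id N B  input=do id end id end $  — expand B -> S id end
step 7: stack=$ N end id N end id S  input=do id end id end $  — expand S -> do
step 8: stack=$ N end id N end id do  input=do id end id end $  — match do
step 9: stack=$ N end id N end id  input=id end id end $  — match id
step 10: stack=$ N end id N end  input=end id end $  — match end
step 11: stack=$ N end id N  input=id end $  — expand N -> epsilon
step 12: stack=$ N end id  input=id end $  — match id
step 13: stack=$ N end  input=end $  — match end
step 14: stack=$ N  input=$  — expand N -> epsilon
Accept reached after 14 steps.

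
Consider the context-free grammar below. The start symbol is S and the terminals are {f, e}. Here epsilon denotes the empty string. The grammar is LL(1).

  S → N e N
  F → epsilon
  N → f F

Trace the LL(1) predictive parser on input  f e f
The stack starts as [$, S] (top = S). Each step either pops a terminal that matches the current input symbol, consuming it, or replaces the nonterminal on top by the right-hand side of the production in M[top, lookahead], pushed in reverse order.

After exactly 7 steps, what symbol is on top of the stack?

     Stack      Input    Action
  1  $ S        f e f $  expand S → N e N
  2  $ N e N    f e f $  expand N → f F
  3  $ N e F f  f e f $  match f
  4  $ N e F    e f $    expand F → epsilon
  5  $ N e      e f $    match e
  6  $ N        f $      expand N → f F
  7  $ F f      f $      match f
Stack after step 7: $ F (top = F).

F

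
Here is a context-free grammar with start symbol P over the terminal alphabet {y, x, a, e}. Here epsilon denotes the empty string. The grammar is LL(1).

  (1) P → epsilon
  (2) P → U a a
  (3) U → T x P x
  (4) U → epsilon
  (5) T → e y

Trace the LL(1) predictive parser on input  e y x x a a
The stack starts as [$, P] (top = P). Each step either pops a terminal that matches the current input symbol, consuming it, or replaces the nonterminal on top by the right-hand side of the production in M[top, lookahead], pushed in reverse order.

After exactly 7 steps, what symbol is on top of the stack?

step 1: stack=$ P  input=e y x x a a $  — expand P → U a a
step 2: stack=$ a a U  input=e y x x a a $  — expand U → T x P x
step 3: stack=$ a a x P x T  input=e y x x a a $  — expand T → e y
step 4: stack=$ a a x P x y e  input=e y x x a a $  — match e
step 5: stack=$ a a x P x y  input=y x x a a $  — match y
step 6: stack=$ a a x P x  input=x x a a $  — match x
step 7: stack=$ a a x P  input=x a a $  — expand P → epsilon
Stack after step 7: $ a a x (top = x).

x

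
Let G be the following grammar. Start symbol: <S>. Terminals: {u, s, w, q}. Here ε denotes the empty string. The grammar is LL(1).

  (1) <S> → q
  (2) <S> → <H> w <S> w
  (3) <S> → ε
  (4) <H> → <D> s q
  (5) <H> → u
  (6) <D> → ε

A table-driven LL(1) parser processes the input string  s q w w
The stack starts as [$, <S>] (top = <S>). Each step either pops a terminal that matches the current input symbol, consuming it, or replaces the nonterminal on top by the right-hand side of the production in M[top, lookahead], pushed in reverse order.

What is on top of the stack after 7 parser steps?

step 1: stack=$ <S>  input=s q w w $  — expand <S> → <H> w <S> w
step 2: stack=$ w <S> w <H>  input=s q w w $  — expand <H> → <D> s q
step 3: stack=$ w <S> w q s <D>  input=s q w w $  — expand <D> → ε
step 4: stack=$ w <S> w q s  input=s q w w $  — match s
step 5: stack=$ w <S> w q  input=q w w $  — match q
step 6: stack=$ w <S> w  input=w w $  — match w
step 7: stack=$ w <S>  input=w $  — expand <S> → ε
Stack after step 7: $ w (top = w).

w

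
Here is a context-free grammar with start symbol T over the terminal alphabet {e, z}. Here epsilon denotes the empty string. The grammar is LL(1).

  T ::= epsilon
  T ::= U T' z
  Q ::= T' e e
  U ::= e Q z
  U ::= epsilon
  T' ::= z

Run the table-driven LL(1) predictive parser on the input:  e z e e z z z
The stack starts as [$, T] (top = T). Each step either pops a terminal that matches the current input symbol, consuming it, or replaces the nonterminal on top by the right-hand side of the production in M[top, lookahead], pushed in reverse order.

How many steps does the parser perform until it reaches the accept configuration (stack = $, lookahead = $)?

      Stack            Input            Action
   1  $ T              e z e e z z z $  expand T ::= U T' z
   2  $ z T' U         e z e e z z z $  expand U ::= e Q z
   3  $ z T' z Q e     e z e e z z z $  match e
   4  $ z T' z Q       z e e z z z $    expand Q ::= T' e e
   5  $ z T' z e e T'  z e e z z z $    expand T' ::= z
   6  $ z T' z e e z   z e e z z z $    match z
   7  $ z T' z e e     e e z z z $      match e
   8  $ z T' z e       e z z z $        match e
   9  $ z T' z         z z z $          match z
  10  $ z T'           z z $            expand T' ::= z
  11  $ z z            z z $            match z
  12  $ z              z $              match z
Accept reached after 12 steps.

12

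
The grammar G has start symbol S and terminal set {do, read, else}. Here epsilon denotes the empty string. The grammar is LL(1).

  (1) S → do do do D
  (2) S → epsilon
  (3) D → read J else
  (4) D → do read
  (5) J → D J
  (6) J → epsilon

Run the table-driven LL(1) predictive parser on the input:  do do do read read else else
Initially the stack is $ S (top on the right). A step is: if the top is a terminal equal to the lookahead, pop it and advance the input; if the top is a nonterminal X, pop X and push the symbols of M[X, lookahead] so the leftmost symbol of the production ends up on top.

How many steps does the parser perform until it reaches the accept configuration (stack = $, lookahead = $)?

13

step 1: stack=$ S  input=do do do read read else else $  — expand S → do do do D
step 2: stack=$ D do do do  input=do do do read read else else $  — match do
step 3: stack=$ D do do  input=do do read read else else $  — match do
step 4: stack=$ D do  input=do read read else else $  — match do
step 5: stack=$ D  input=read read else else $  — expand D → read J else
step 6: stack=$ else J read  input=read read else else $  — match read
step 7: stack=$ else J  input=read else else $  — expand J → D J
step 8: stack=$ else J D  input=read else else $  — expand D → read J else
step 9: stack=$ else J else J read  input=read else else $  — match read
step 10: stack=$ else J else J  input=else else $  — expand J → epsilon
step 11: stack=$ else J else  input=else else $  — match else
step 12: stack=$ else J  input=else $  — expand J → epsilon
step 13: stack=$ else  input=else $  — match else
Accept reached after 13 steps.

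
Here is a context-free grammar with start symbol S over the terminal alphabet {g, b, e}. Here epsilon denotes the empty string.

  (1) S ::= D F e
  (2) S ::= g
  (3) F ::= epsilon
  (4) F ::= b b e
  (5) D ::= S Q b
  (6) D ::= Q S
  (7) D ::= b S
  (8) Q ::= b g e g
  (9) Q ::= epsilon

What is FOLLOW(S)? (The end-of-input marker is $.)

{$, b, e}

FIRST(F) = {epsilon, b}
FIRST(Q) = {epsilon, b}
FIRST(S) = {b, g}  (via D F e)
FIRST(D) = {b, g}  (via S Q b, Q S)
FOLLOW(S) includes $ since S is the start symbol.
FOLLOW(F): in S::=D F e, F is followed by e with FIRST {e}. Thus FOLLOW(F) = {e}.
FOLLOW(D): in S::=D F e, D is followed by F e with FIRST {b, e}. Thus FOLLOW(D) = {b, e}.
FOLLOW(S): in D::=S Q b, S is followed by Q b with FIRST {b}; in D::=Q S, the suffix after S is empty, so FOLLOW(S) ⊇ FOLLOW(D) = {b, e}; in D::=b S, the suffix after S is empty, so FOLLOW(S) ⊇ FOLLOW(D) = {b, e}. Thus FOLLOW(S) = {$, b, e}.
FOLLOW(Q): in D::=S Q b, Q is followed by b with FIRST {b}; in D::=Q S, Q is followed by S with FIRST {b, g}. Thus FOLLOW(Q) = {b, g}.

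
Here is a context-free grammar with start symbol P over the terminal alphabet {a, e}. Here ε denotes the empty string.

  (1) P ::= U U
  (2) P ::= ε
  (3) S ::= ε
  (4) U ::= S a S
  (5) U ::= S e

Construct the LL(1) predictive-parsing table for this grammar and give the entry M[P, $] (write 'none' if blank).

P ::= ε

FIRST(S) = {ε}
FIRST(U) = {a, e}  (via S a S, S e)
FIRST(P) = {ε, a, e}  (via U U)
FOLLOW(P) includes $ since P is the start symbol.
FOLLOW(P): P appears on no right-hand side. Thus FOLLOW(P) = {$}.
For P ::= U U: FIRST(U U) = {a, e}, so it goes in M[P, t] for t ∈ {a, e}.
For P ::= ε: FIRST(ε) = {ε}, so it goes in M[P, t] for t ∈ {}; since ε ∈ FIRST, also for every t ∈ FOLLOW(P) = {$}.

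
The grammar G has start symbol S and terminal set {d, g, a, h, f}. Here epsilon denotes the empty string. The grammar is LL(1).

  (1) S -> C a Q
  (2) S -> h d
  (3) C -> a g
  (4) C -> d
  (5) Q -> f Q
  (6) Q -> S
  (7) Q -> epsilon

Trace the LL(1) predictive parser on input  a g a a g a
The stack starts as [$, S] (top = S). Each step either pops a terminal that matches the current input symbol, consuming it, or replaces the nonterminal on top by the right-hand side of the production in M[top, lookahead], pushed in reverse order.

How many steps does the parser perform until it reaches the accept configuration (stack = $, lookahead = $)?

12

step 1: stack=$ S  input=a g a a g a $  — expand S -> C a Q
step 2: stack=$ Q a C  input=a g a a g a $  — expand C -> a g
step 3: stack=$ Q a g a  input=a g a a g a $  — match a
step 4: stack=$ Q a g  input=g a a g a $  — match g
step 5: stack=$ Q a  input=a a g a $  — match a
step 6: stack=$ Q  input=a g a $  — expand Q -> S
step 7: stack=$ S  input=a g a $  — expand S -> C a Q
step 8: stack=$ Q a C  input=a g a $  — expand C -> a g
step 9: stack=$ Q a g a  input=a g a $  — match a
step 10: stack=$ Q a g  input=g a $  — match g
step 11: stack=$ Q a  input=a $  — match a
step 12: stack=$ Q  input=$  — expand Q -> epsilon
Accept reached after 12 steps.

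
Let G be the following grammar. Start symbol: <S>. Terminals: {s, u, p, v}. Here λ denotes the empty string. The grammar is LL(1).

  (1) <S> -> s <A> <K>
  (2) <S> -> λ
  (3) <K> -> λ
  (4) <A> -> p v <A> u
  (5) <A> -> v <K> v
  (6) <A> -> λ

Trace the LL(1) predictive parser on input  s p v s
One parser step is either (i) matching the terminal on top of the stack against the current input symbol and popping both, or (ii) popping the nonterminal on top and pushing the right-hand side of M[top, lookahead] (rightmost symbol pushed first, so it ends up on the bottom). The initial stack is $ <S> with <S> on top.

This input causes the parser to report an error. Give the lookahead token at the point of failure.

s

     Stack            Input      Action
  1  $ <S>            s p v s $  expand <S> -> s <A> <K>
  2  $ <K> <A> s      s p v s $  match s
  3  $ <K> <A>        p v s $    expand <A> -> p v <A> u
  4  $ <K> u <A> v p  p v s $    match p
  5  $ <K> u <A> v    v s $      match v
  6  $ <K> u <A>      s $        error: M[<A>, s] is empty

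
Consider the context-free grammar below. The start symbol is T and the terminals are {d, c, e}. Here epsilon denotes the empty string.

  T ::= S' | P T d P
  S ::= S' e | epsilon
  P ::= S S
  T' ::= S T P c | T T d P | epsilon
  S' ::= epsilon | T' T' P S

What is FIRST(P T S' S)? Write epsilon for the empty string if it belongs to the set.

FIRST(T): from T::=S' we get {epsilon, c, d, e}; from T::=P T d P we get {c, d, e}. So FIRST(T) = {epsilon, c, d, e}.
FIRST(S): from S::=S' e we get {c, d, e}; from S::=epsilon we get {epsilon}. So FIRST(S) = {epsilon, c, d, e}.
FIRST(P): from P::=S S we get {epsilon, c, d, e}. So FIRST(P) = {epsilon, c, d, e}.
FIRST(T'): from T'::=S T P c we get {c, d, e}; from T'::=T T d P we get {c, d, e}; from T'::=epsilon we get {epsilon}. So FIRST(T') = {epsilon, c, d, e}.
FIRST(S'): from S'::=epsilon we get {epsilon}; from S'::=T' T' P S we get {epsilon, c, d, e}. So FIRST(S') = {epsilon, c, d, e}.
FIRST(P T S' S): take FIRST of each symbol in turn, carrying on past any symbol whose FIRST contains epsilon; result {epsilon, c, d, e}.

{epsilon, c, d, e}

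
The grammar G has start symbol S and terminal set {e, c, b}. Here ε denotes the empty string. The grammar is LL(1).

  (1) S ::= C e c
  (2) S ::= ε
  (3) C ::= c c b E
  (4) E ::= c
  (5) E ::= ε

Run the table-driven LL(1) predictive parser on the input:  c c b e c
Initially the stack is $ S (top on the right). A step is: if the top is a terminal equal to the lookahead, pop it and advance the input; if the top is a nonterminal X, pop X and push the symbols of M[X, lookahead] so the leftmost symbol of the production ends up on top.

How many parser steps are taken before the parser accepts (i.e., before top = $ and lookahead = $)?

     Stack          Input        Action
  1  $ S            c c b e c $  expand S ::= C e c
  2  $ c e C        c c b e c $  expand C ::= c c b E
  3  $ c e E b c c  c c b e c $  match c
  4  $ c e E b c    c b e c $    match c
  5  $ c e E b      b e c $      match b
  6  $ c e E        e c $        expand E ::= ε
  7  $ c e          e c $        match e
  8  $ c            c $          match c
Accept reached after 8 steps.

8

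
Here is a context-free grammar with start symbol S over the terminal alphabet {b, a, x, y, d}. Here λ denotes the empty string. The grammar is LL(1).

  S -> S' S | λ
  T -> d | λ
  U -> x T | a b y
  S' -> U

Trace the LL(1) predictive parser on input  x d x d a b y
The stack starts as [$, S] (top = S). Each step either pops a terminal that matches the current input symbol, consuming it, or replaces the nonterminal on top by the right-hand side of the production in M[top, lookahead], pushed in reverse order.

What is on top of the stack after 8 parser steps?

U

step 1: stack=$ S  input=x d x d a b y $  — expand S -> S' S
step 2: stack=$ S S'  input=x d x d a b y $  — expand S' -> U
step 3: stack=$ S U  input=x d x d a b y $  — expand U -> x T
step 4: stack=$ S T x  input=x d x d a b y $  — match x
step 5: stack=$ S T  input=d x d a b y $  — expand T -> d
step 6: stack=$ S d  input=d x d a b y $  — match d
step 7: stack=$ S  input=x d a b y $  — expand S -> S' S
step 8: stack=$ S S'  input=x d a b y $  — expand S' -> U
Stack after step 8: $ S U (top = U).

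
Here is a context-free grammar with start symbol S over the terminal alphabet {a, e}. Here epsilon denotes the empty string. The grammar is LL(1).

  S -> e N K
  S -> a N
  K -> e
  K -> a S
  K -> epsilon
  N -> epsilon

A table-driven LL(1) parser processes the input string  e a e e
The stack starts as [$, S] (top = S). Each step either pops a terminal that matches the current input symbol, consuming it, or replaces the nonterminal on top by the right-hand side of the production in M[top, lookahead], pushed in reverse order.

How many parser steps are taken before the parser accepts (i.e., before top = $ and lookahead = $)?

10

step 1: stack=$ S  input=e a e e $  — expand S -> e N K
step 2: stack=$ K N e  input=e a e e $  — match e
step 3: stack=$ K N  input=a e e $  — expand N -> epsilon
step 4: stack=$ K  input=a e e $  — expand K -> a S
step 5: stack=$ S a  input=a e e $  — match a
step 6: stack=$ S  input=e e $  — expand S -> e N K
step 7: stack=$ K N e  input=e e $  — match e
step 8: stack=$ K N  input=e $  — expand N -> epsilon
step 9: stack=$ K  input=e $  — expand K -> e
step 10: stack=$ e  input=e $  — match e
Accept reached after 10 steps.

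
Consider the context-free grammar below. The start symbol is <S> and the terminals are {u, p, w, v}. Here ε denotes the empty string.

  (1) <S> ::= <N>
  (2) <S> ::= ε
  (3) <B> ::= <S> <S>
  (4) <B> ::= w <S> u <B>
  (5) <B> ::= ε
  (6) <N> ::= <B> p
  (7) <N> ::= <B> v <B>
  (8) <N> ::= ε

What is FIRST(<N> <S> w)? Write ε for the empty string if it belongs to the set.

{p, v, w}

FIRST(<S>): from <S>::=<N> we get {ε, p, v, w}; from <S>::=ε we get {ε}. So FIRST(<S>) = {ε, p, v, w}.
FIRST(<B>): from <B>::=<S> <S> we get {ε, p, v, w}; from <B>::=w <S> u <B> we get {w}; from <B>::=ε we get {ε}. So FIRST(<B>) = {ε, p, v, w}.
FIRST(<N>): from <N>::=<B> p we get {p, v, w}; from <N>::=<B> v <B> we get {p, v, w}; from <N>::=ε we get {ε}. So FIRST(<N>) = {ε, p, v, w}.
FIRST(<N> <S> w): take FIRST of each symbol in turn, carrying on past any symbol whose FIRST contains ε; result {p, v, w}.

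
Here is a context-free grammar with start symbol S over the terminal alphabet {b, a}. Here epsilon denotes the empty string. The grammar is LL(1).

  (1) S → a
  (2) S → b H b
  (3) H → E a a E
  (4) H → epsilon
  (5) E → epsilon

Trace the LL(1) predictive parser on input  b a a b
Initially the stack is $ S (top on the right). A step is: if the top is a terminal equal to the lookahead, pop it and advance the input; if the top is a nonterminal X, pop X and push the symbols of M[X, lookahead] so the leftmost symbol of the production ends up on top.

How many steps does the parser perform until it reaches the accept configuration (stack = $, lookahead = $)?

8

step 1: stack=$ S  input=b a a b $  — expand S → b H b
step 2: stack=$ b H b  input=b a a b $  — match b
step 3: stack=$ b H  input=a a b $  — expand H → E a a E
step 4: stack=$ b E a a E  input=a a b $  — expand E → epsilon
step 5: stack=$ b E a a  input=a a b $  — match a
step 6: stack=$ b E a  input=a b $  — match a
step 7: stack=$ b E  input=b $  — expand E → epsilon
step 8: stack=$ b  input=b $  — match b
Accept reached after 8 steps.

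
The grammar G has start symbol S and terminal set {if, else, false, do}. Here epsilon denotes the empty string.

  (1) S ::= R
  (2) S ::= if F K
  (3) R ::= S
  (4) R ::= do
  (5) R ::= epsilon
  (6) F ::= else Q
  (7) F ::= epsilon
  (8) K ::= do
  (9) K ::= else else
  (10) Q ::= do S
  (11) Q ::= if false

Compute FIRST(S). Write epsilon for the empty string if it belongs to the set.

{epsilon, do, if}

FIRST(F) = {epsilon, else}
FIRST(K) = {do, else}
FIRST(Q) = {do, if}
FIRST(S) = {epsilon, do, if}  (via R)
FIRST(R) = {epsilon, do, if}  (via S)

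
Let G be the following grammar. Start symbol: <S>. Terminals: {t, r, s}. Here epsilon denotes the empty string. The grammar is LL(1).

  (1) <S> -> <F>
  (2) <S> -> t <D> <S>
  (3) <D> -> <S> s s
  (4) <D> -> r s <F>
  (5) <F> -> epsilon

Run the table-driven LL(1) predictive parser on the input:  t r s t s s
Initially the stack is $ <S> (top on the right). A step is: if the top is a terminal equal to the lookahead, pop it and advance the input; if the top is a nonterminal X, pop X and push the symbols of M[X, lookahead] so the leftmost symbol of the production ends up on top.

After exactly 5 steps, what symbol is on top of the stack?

     Stack          Input          Action
  1  $ <S>          t r s t s s $  expand <S> -> t <D> <S>
  2  $ <S> <D> t    t r s t s s $  match t
  3  $ <S> <D>      r s t s s $    expand <D> -> r s <F>
  4  $ <S> <F> s r  r s t s s $    match r
  5  $ <S> <F> s    s t s s $      match s
Stack after step 5: $ <S> <F> (top = <F>).

<F>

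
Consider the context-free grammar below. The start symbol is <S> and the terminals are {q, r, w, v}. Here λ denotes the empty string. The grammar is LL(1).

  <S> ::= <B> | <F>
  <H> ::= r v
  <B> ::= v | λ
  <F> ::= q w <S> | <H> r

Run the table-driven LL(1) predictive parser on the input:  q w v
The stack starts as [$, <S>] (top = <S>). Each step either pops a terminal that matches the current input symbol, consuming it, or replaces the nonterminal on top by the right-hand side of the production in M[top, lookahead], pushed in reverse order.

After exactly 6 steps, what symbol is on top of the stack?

     Stack      Input    Action
  1  $ <S>      q w v $  expand <S> ::= <F>
  2  $ <F>      q w v $  expand <F> ::= q w <S>
  3  $ <S> w q  q w v $  match q
  4  $ <S> w    w v $    match w
  5  $ <S>      v $      expand <S> ::= <B>
  6  $ <B>      v $      expand <B> ::= v
Stack after step 6: $ v (top = v).

v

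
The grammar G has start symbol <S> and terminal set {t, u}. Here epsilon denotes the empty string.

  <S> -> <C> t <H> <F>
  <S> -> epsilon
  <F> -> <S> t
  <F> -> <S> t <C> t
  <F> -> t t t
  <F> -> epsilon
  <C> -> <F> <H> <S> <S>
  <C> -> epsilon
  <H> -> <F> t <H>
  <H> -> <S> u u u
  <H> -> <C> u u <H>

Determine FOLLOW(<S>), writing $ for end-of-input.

FIRST(<S>) = {epsilon, t, u}  (via <C> t <H> <F>)
FIRST(<F>) = {epsilon, t, u}  (via <S> t, <S> t <C> t)
FIRST(<C>) = {epsilon, t, u}  (via <F> <H> <S> <S>)
FIRST(<H>) = {t, u}  (via <F> t <H>, <S> u u u, <C> u u <H>)
FOLLOW(<S>) includes $ since <S> is the start symbol.
FOLLOW(<C>): in <S>-><C> t <H> <F>, <C> is followed by t <H> <F> with FIRST {t}; in <F>-><S> t <C> t, <C> is followed by t with FIRST {t}; in <H>-><C> u u <H>, <C> is followed by u u <H> with FIRST {u}. Thus FOLLOW(<C>) = {t, u}.
FOLLOW(<S>): in <F>-><S> t, <S> is followed by t with FIRST {t}; in <F>-><S> t <C> t, <S> is followed by t <C> t with FIRST {t}; in <C>-><F> <H> <S> <S> (occurrence 1), <S> is followed by <S> with FIRST {epsilon, t, u}; in <C>-><F> <H> <S> <S> (occurrence 1), the suffix after <S> is nullable, so FOLLOW(<S>) ⊇ FOLLOW(<C>) = {t, u}; in <C>-><F> <H> <S> <S> (occurrence 2), the suffix after <S> is empty, so FOLLOW(<S>) ⊇ FOLLOW(<C>) = {t, u}; in <H>-><S> u u u, <S> is followed by u u u with FIRST {u}. Thus FOLLOW(<S>) = {$, t, u}.
FOLLOW(<F>): in <S>-><C> t <H> <F>, the suffix after <F> is empty, so FOLLOW(<F>) ⊇ FOLLOW(<S>) = {$, t, u}; in <C>-><F> <H> <S> <S>, <F> is followed by <H> <S> <S> with FIRST {t, u}; in <H>-><F> t <H>, <F> is followed by t <H> with FIRST {t}. Thus FOLLOW(<F>) = {$, t, u}.
FOLLOW(<H>): in <S>-><C> t <H> <F>, <H> is followed by <F> with FIRST {epsilon, t, u}; in <S>-><C> t <H> <F>, the suffix after <H> is nullable, so FOLLOW(<H>) ⊇ FOLLOW(<S>) = {$, t, u}; in <C>-><F> <H> <S> <S>, <H> is followed by <S> <S> with FIRST {epsilon, t, u}; in <C>-><F> <H> <S> <S>, the suffix after <H> is nullable, so FOLLOW(<H>) ⊇ FOLLOW(<C>) = {t, u}; in <H>-><F> t <H>, the suffix after <H> is empty (adds nothing new); in <H>-><C> u u <H>, the suffix after <H> is empty (adds nothing new). Thus FOLLOW(<H>) = {$, t, u}.

{$, t, u}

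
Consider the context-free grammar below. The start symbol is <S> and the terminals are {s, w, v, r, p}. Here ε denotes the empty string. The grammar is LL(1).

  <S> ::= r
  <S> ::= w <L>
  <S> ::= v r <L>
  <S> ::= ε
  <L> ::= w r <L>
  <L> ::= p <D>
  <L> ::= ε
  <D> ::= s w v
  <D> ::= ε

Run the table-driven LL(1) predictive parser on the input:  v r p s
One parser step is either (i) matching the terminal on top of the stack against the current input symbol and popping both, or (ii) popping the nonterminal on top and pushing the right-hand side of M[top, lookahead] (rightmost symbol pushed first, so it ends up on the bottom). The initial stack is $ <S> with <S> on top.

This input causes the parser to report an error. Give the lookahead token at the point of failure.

step 1: stack=$ <S>  input=v r p s $  — expand <S> ::= v r <L>
step 2: stack=$ <L> r v  input=v r p s $  — match v
step 3: stack=$ <L> r  input=r p s $  — match r
step 4: stack=$ <L>  input=p s $  — expand <L> ::= p <D>
step 5: stack=$ <D> p  input=p s $  — match p
step 6: stack=$ <D>  input=s $  — expand <D> ::= s w v
step 7: stack=$ v w s  input=s $  — match s
step 8: stack=$ v w  input=$  — error: top is terminal w but lookahead is $

$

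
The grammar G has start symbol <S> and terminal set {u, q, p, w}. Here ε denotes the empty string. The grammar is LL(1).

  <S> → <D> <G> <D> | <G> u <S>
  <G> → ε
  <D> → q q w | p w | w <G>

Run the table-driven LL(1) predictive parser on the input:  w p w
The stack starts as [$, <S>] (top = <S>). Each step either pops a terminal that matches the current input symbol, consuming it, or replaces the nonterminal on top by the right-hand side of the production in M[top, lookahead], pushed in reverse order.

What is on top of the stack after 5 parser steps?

<D>

     Stack            Input    Action
  1  $ <S>            w p w $  expand <S> → <D> <G> <D>
  2  $ <D> <G> <D>    w p w $  expand <D> → w <G>
  3  $ <D> <G> <G> w  w p w $  match w
  4  $ <D> <G> <G>    p w $    expand <G> → ε
  5  $ <D> <G>        p w $    expand <G> → ε
Stack after step 5: $ <D> (top = <D>).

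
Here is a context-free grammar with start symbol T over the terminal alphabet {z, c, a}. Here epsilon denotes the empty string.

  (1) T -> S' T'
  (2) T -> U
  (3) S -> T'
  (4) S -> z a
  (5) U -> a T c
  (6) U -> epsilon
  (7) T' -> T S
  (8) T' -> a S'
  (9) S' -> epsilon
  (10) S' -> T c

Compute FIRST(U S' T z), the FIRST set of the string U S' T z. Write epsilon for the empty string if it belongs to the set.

{a, c, z}

FIRST(U) = {epsilon, a}
FIRST(T) = {epsilon, a, c, z}  (via S' T', U)
FIRST(S') = {epsilon, a, c, z}  (via T c)
FIRST(S) = {a, c, z}  (via T')
FIRST(T') = {a, c, z}  (via T S)
FIRST(U S' T z): take FIRST of each symbol in turn, carrying on past any symbol whose FIRST contains epsilon; result {a, c, z}.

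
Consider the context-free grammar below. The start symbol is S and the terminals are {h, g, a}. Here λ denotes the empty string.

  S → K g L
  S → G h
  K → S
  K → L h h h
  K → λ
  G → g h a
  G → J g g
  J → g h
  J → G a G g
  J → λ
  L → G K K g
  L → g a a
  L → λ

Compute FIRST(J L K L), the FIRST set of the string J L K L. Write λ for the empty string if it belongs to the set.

{λ, g, h}

FIRST(S): from S→K g L we get {g, h}; from S→G h we get {g}. So FIRST(S) = {g, h}.
FIRST(K): from K→S we get {g, h}; from K→L h h h we get {g, h}; from K→λ we get {λ}. So FIRST(K) = {λ, g, h}.
FIRST(G): from G→g h a we get {g}; from G→J g g we get {g}. So FIRST(G) = {g}.
FIRST(J): from J→g h we get {g}; from J→G a G g we get {g}; from J→λ we get {λ}. So FIRST(J) = {λ, g}.
FIRST(L): from L→G K K g we get {g}; from L→g a a we get {g}; from L→λ we get {λ}. So FIRST(L) = {λ, g}.
FIRST(J L K L): take FIRST of each symbol in turn, carrying on past any symbol whose FIRST contains λ; result {λ, g, h}.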